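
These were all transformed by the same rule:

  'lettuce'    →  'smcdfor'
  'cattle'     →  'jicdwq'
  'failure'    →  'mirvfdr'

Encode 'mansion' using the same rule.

In lettuce: l→s is +7, e→m is +8, t→c is +9, t→d is +10 — the shift increases by 1 each position. The shift increases by 1 at each position, starting from +7: 7, 8, 9, ….
On mansion: m+7=t, a+8=i, n+9=w, s+10=c, i+11=t, o+12=a, n+13=a.

tiwctaa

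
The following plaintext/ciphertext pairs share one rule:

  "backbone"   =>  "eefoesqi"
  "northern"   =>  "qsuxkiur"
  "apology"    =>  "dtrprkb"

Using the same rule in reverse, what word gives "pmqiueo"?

mineral

Shifts by position in backbone: pos 0: b→e (+3), pos 1: a→e (+4), pos 2: c→f (+3), pos 3: k→o (+4) — repeating every 2. The shifts repeat in a cycle of length 2: positions 0,1,… shift by +3, +4, then the pattern repeats.
Reversing it on pmqiueo: p−3=m, m−4=i, q−3=n, i−4=e, u−3=r, e−4=a, o−3=l.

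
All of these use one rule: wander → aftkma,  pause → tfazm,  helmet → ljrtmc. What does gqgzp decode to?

clash

The shift increases by 1 at each position, starting from +4: 4, 5, 6, ….
Reversing it on gqgzp: g−4=c, q−5=l, g−6=a, z−7=s, p−8=h.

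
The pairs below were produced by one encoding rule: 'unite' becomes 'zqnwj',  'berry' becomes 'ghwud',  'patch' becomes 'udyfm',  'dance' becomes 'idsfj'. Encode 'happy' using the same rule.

Shifts by position in unite: pos 0: u→z (+5), pos 1: n→q (+3), pos 2: i→n (+5), pos 3: t→w (+3) — repeating every 2. A repeating key of period 2 is used — shifts +5, +3 over and over.
For happy: h+5=m, a+3=d, p+5=u, p+3=s, y+5=d.

mdusd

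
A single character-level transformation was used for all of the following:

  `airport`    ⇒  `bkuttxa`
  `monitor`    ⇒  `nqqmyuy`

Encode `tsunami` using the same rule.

uuxrfsp

In airport: a→b is +1, i→k is +2, r→u is +3, p→t is +4 — the shift increases by 1 each position. Each letter shifts forward by (position + 1), i.e. 1, 2, 3, … — the shift grows by one for each successive letter.
Applying it to tsunami: t+1=u, s+2=u, u+3=x, n+4=r, a+5=f, m+6=s, i+7=p.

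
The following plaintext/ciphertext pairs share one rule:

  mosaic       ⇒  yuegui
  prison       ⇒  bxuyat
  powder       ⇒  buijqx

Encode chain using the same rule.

The shifts repeat in a cycle of length 2: positions 0,1,… shift by +12, +6, then the pattern repeats.
For chain: c+12=o, h+6=n, a+12=m, i+6=o, n+12=z.

onmoz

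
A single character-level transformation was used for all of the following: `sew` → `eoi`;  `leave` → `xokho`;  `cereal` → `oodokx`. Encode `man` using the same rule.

The shift depends on letter class: consonant s→e is +12, but vowel e→o is +10. The rule splits by letter class: vowels +10, consonants +12.
On man: m(cons)+12=y, a(vowel)+10=k, n(cons)+12=z.

ykz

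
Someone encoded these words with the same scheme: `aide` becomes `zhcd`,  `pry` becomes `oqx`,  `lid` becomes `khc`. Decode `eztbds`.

It's a constant shift of +25 (ROT25).
Undoing it on eztbds: e−25=f, z−25=a, t−25=u, b−25=c, d−25=e, s−25=t.

faucet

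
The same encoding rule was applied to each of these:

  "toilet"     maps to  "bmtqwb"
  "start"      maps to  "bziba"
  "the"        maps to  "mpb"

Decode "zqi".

The output letters match the input read backwards, each shifted +8: toilet reversed is teliot. Read the word backwards and shift each letter +8.
Decoding zqi: shift back: z−8=r, q−8=i, i−8=a → ria; then reverse → air.

air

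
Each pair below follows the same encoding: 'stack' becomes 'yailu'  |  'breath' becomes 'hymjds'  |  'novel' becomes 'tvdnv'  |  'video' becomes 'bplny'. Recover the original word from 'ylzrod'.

series

Each letter shifts forward by (position + 6), i.e. 6, 7, 8, … — the shift grows by one for each successive letter.
Decoding ylzrod: y−6=s, l−7=e, z−8=r, r−9=i, o−10=e, d−11=s.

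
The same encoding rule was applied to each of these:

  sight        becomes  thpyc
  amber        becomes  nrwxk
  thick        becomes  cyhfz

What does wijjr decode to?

bloom

s(18)→t(19) and i(8)→h(7) fit y≡9x+13 (mod 26); the inverse of 9 mod 26 is 3. Each letter's alphabet position (a=0..z=25) is mapped through 9·x+13 mod 26 — an affine cipher.
Undoing it on wijjr: w(22)→3·(22−13)≡1=b; i(8)→3·(8−13)≡11=l; j(9)→3·(9−13)≡14=o; j(9)→3·(9−13)≡14=o; r(17)→3·(17−13)≡12=m (all mod 26).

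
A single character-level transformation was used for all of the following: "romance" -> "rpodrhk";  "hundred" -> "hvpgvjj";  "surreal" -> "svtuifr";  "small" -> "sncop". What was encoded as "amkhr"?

In romance: r→r is +0, o→p is +1, m→o is +2, a→d is +3 — the shift increases by 1 each position. Letter i (0-indexed) is shifted by i+0, so successive shifts are 0, 1, 2, ….
Reversing it on amkhr: a−0=a, m−1=l, k−2=i, h−3=e, r−4=n.

alien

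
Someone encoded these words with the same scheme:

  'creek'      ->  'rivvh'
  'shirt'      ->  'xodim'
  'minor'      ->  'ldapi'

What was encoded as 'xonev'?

c(2)→r(17) and r(17)→i(8) fit y≡15x+13 (mod 26); the inverse of 15 mod 26 is 7. This is an affine cipher: with a=0,…,z=25, each position x becomes (15x+13) mod 26.
Decoding xonev: x(23)→7·(23−13)≡18=s; o(14)→7·(14−13)≡7=h; n(13)→7·(13−13)≡0=a; e(4)→7·(4−13)≡15=p; v(21)→7·(21−13)≡4=e (all mod 26).

shape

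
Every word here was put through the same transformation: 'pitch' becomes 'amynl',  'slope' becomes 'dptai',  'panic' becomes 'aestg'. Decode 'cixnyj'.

The shifts repeat in a cycle of length 3: positions 0,1,… shift by +11, +4, +5, then the pattern repeats.
Decoding cixnyj: c−11=r, i−4=e, x−5=s, n−11=c, y−4=u, j−5=e.

rescue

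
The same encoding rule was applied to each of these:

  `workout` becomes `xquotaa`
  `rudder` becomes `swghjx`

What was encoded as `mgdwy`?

In workout: w→x is +1, o→q is +2, r→u is +3, k→o is +4 — the shift increases by 1 each position. Each letter shifts forward by (position + 1), i.e. 1, 2, 3, … — the shift grows by one for each successive letter.
Decoding mgdwy: m−1=l, g−2=e, d−3=a, w−4=s, y−5=t.

least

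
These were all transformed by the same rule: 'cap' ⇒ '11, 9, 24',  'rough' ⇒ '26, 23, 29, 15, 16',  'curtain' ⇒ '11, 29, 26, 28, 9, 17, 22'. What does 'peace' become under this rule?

Letters become their 1-based position plus 8 (so a→9, b→10, …).
On peace: p=16→24, e=5→13, a=1→9, c=3→11, e=5→13.

24, 13, 9, 11, 13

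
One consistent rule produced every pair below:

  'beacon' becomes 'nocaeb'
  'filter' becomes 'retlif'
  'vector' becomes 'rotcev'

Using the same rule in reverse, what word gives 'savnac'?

The word is simply reversed.
Undoing it on savnac: then reverse → canvas.

canvas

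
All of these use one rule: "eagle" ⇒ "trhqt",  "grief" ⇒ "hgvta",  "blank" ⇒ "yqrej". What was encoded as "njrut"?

skate

e(4)→t(19) and a(0)→r(17) fit y≡7x+17 (mod 26); the inverse of 7 mod 26 is 15. This is an affine cipher: with a=0,…,z=25, each position x becomes (7x+17) mod 26.
Decoding njrut: n(13)→15·(13−17)≡18=s; j(9)→15·(9−17)≡10=k; r(17)→15·(17−17)≡0=a; u(20)→15·(20−17)≡19=t; t(19)→15·(19−17)≡4=e (all mod 26).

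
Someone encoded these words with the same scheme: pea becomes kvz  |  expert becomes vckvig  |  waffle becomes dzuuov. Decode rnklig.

import

Each pair mirrors across the alphabet (p↔k, e↔v, a↔z): positions sum to 25. Each letter is replaced by its mirror in the alphabet: a↔z, b↔y, c↔x, and so on (the Atbash cipher).
Decoding rnklig: r↔i, n↔m, k↔p, l↔o, i↔r, g↔t.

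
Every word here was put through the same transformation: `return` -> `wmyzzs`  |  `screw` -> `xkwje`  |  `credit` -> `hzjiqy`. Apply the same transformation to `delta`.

Shifts by position in return: pos 0: r→w (+5), pos 1: e→m (+8), pos 2: t→y (+5), pos 3: u→z (+5), pos 4: r→z (+8), pos 5: n→s (+5) — repeating every 3. It's a Vigenère-style cipher with numeric key [5,8,5]: position i shifts by key[i mod 3].
On delta: d+5=i, e+8=m, l+5=q, t+5=y, a+8=i.

imqyi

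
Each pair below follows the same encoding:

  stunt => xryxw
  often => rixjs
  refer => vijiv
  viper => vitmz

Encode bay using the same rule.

cef

The output letters match the input read backwards, each shifted +4: stunt reversed is tnuts. Read the word backwards and shift each letter +4.
On bay: reverse → yab; then shift: y+4=c, a+4=e, b+4=f.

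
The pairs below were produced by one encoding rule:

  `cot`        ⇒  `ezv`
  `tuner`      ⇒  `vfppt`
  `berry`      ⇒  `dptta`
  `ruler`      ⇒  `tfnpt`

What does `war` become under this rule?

Vowels shift forward by 11 and consonants shift forward by 2.
On war: w(cons)+2=y, a(vowel)+11=l, r(cons)+2=t.

ylt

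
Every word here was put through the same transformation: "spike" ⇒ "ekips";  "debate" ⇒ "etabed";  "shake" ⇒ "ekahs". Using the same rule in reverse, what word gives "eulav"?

The output letters match the input read backwards: spike reversed is ekips. The word is simply reversed.
Decoding eulav: then reverse → value.

value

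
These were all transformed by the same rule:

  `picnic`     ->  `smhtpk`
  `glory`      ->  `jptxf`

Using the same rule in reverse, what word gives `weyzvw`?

tattoo

In picnic: p→s is +3, i→m is +4, c→h is +5, n→t is +6 — the shift increases by 1 each position. The shift increases by 1 at each position, starting from +3: 3, 4, 5, ….
Undoing it on weyzvw: w−3=t, e−4=a, y−5=t, z−6=t, v−7=o, w−8=o.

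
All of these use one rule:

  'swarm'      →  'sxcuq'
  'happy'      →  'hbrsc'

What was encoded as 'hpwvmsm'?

housing

In swarm: s→s is +0, w→x is +1, a→c is +2, r→u is +3 — the shift increases by 1 each position. The shift increases by 1 at each position, starting from +0: 0, 1, 2, ….
Reversing it on hpwvmsm: h−0=h, p−1=o, w−2=u, v−3=s, m−4=i, s−5=n, m−6=g.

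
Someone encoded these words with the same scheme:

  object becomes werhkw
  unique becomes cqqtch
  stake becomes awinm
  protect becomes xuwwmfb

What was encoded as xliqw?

Shifts by position in object: pos 0: o→w (+8), pos 1: b→e (+3), pos 2: j→r (+8), pos 3: e→h (+3) — repeating every 2. It's a Vigenère-style cipher with numeric key [8,3]: position i shifts by key[i mod 2].
Decoding xliqw: x−8=p, l−3=i, i−8=a, q−3=n, w−8=o.

piano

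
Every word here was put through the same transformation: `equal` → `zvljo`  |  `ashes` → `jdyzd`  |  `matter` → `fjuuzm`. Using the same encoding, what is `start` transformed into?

Each letter's alphabet position (a=0..z=25) is mapped through 17·x+9 mod 26 — an affine cipher.
For start: s(18)→17·18+9≡3=d; t(19)→17·19+9≡20=u; a(0)→17·0+9≡9=j; r(17)→17·17+9≡12=m; t(19)→17·19+9≡20=u (all mod 26).

dujmu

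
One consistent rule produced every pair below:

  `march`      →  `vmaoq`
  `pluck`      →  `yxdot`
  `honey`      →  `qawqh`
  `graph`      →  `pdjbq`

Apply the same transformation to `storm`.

The shifts repeat in a cycle of length 2: positions 0,1,… shift by +9, +12, then the pattern repeats.
On storm: s+9=b, t+12=f, o+9=x, r+12=d, m+9=v.

bfxdv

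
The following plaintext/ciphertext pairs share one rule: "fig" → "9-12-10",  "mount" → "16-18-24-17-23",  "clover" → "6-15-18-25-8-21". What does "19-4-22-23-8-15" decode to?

f is letter #6 and maps to 9: an offset of 3. Letters become their 1-based position plus 3 (so a→4, b→5, …).
Decoding 19-4-22-23-8-15: 19→(19−3)÷1=16=p, 4→(4−3)÷1=1=a, 22→(22−3)÷1=19=s, 23→(23−3)÷1=20=t, 8→(8−3)÷1=5=e, 15→(15−3)÷1=12=l.

pastel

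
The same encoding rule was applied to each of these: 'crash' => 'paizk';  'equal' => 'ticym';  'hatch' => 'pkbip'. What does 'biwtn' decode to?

float

The output letters match the input read backwards, each shifted +8: crash reversed is hsarc. Read the word backwards and shift each letter +8.
Decoding biwtn: shift back: b−8=t, i−8=a, w−8=o, t−8=l, n−8=f → taolf; then reverse → float.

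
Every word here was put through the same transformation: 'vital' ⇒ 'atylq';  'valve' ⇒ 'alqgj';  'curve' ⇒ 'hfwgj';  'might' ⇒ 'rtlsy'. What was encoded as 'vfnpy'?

quiet

It's a Vigenère-style cipher with numeric key [5,11]: position i shifts by key[i mod 2].
Decoding vfnpy: v−5=q, f−11=u, n−5=i, p−11=e, y−5=t.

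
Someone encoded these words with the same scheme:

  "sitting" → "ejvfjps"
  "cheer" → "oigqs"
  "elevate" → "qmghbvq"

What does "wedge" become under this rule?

The shifts repeat in a cycle of length 3: positions 0,1,… shift by +12, +1, +2, then the pattern repeats.
Applying it to wedge: w+12=i, e+1=f, d+2=f, g+12=s, e+1=f.

iffsf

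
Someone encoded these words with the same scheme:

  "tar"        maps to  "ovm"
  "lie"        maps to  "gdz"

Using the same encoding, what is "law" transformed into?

gvr

Each letter is shifted forward by 21 in the alphabet (a Caesar shift of +21).
On law: l+21=g, a+21=v, w+21=r.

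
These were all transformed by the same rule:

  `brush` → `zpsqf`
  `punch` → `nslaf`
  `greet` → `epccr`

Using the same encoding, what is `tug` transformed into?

Compare letters: b→z is +24, r→p is +24, u→s is +24 — a constant shift. It's a constant shift of +24 (ROT24).
For tug: t+24=r, u+24=s, g+24=e.

rse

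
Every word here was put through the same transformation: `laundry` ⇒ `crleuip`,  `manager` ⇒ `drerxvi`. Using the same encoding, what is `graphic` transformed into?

xirgyzt

Compare letters: l→c is +17, a→r is +17, u→l is +17 — a constant shift. Each letter is shifted forward by 17 in the alphabet (a Caesar shift of +17).
On graphic: g+17=x, r+17=i, a+17=r, p+17=g, h+17=y, i+17=z, c+17=t.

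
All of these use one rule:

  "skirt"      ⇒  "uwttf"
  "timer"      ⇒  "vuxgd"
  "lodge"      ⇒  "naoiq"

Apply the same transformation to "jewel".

lqhgx

Shifts by position in skirt: pos 0: s→u (+2), pos 1: k→w (+12), pos 2: i→t (+11), pos 3: r→t (+2), pos 4: t→f (+12) — repeating every 3. The shifts repeat in a cycle of length 3: positions 0,1,… shift by +2, +12, +11, then the pattern repeats.
On jewel: j+2=l, e+12=q, w+11=h, e+2=g, l+12=x.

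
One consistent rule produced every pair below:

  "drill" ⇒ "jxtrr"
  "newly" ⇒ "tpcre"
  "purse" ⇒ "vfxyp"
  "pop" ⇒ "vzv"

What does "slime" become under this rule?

yrtsp

Two shifts are in play — +11 for a/e/i/o/u, +6 for every other letter.
On slime: s(cons)+6=y, l(cons)+6=r, i(vowel)+11=t, m(cons)+6=s, e(vowel)+11=p.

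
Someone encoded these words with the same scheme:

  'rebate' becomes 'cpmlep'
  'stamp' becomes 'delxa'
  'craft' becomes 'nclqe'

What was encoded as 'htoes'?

Compare letters: r→c is +11, e→p is +11, b→m is +11 — a constant shift. It's a constant shift of +11 (ROT11).
Decoding htoes: h−11=w, t−11=i, o−11=d, e−11=t, s−11=h.

width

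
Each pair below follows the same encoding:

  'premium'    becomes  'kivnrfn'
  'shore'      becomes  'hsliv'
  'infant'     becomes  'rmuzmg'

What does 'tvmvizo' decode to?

Each pair mirrors across the alphabet (p↔k, r↔i, e↔v): positions sum to 25. Each letter is replaced by its mirror in the alphabet: a↔z, b↔y, c↔x, and so on (the Atbash cipher).
Reversing it on tvmvizo: t↔g, v↔e, m↔n, v↔e, i↔r, z↔a, o↔l.

general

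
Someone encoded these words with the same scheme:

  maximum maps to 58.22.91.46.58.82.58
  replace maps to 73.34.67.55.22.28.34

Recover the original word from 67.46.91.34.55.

pixel

m(#13)→58 and a(#1)→22: differences scale by 3, so n = 3·pos + 19. With a=1..z=26, the number is 3·pos + 19.
Decoding 67.46.91.34.55: 67→(67−19)÷3=16=p, 46→(46−19)÷3=9=i, 91→(91−19)÷3=24=x, 34→(34−19)÷3=5=e, 55→(55−19)÷3=12=l.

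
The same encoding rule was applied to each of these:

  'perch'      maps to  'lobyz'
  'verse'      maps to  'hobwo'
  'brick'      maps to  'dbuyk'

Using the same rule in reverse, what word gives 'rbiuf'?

This is an affine cipher: with a=0,…,z=25, each position x becomes (21x+8) mod 26.
Undoing it on rbiuf: r(17)→5·(17−8)≡19=t; b(1)→5·(1−8)≡17=r; i(8)→5·(8−8)≡0=a; u(20)→5·(20−8)≡8=i; f(5)→5·(5−8)≡11=l (all mod 26).

trail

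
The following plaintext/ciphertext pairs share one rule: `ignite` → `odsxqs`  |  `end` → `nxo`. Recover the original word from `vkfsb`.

rival

The output letters match the input read backwards, each shifted +10: ignite reversed is etingi. The word is reversed, then every letter is shifted forward by 10.
Decoding vkfsb: shift back: v−10=l, k−10=a, f−10=v, s−10=i, b−10=r → lavir; then reverse → rival.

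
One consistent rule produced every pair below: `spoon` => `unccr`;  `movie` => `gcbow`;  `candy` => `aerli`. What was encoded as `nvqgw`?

plume

s(18)→u(20) and p(15)→n(13) fit y≡11x+4 (mod 26); the inverse of 11 mod 26 is 19. Treating letters as 0–25, the rule is x ↦ 11x + 4 (mod 26).
Decoding nvqgw: n(13)→19·(13−4)≡15=p; v(21)→19·(21−4)≡11=l; q(16)→19·(16−4)≡20=u; g(6)→19·(6−4)≡12=m; w(22)→19·(22−4)≡4=e (all mod 26).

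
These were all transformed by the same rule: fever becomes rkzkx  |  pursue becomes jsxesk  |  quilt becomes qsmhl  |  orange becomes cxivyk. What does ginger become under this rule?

f(5)→r(17) and e(4)→k(10) fit y≡7x+8 (mod 26); the inverse of 7 mod 26 is 15. Each letter's alphabet position (a=0..z=25) is mapped through 7·x+8 mod 26 — an affine cipher.
Applying it to ginger: g(6)→7·6+8≡24=y; i(8)→7·8+8≡12=m; n(13)→7·13+8≡21=v; g(6)→7·6+8≡24=y; e(4)→7·4+8≡10=k; r(17)→7·17+8≡23=x (all mod 26).

ymvykx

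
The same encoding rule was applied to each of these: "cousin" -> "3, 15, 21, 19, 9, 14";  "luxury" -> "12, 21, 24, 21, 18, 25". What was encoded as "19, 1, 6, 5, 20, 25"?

safety

c is letter #3 and maps to 3: an offset of 0. Letters become their 1-indexed alphabet positions: a=1 … z=26.
Undoing it on 19, 1, 6, 5, 20, 25: 19=s, 1=a, 6=f, 5=e, 20=t, 25=y.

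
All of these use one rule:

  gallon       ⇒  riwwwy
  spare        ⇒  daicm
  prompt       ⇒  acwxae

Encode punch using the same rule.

acyns

The shift depends on letter class: consonant g→r is +11, but vowel a→i is +8. Two shifts are in play — +8 for a/e/i/o/u, +11 for every other letter.
For punch: p(cons)+11=a, u(vowel)+8=c, n(cons)+11=y, c(cons)+11=n, h(cons)+11=s.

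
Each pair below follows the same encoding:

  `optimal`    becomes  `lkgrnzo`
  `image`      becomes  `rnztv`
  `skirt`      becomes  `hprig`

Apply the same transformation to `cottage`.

xlggztv

Each pair mirrors across the alphabet (o↔l, p↔k, t↔g): positions sum to 25. This is the alphabet-reversal cipher (Atbash): a becomes z, b becomes y, etc.
On cottage: c↔x, o↔l, t↔g, t↔g, a↔z, g↔t, e↔v.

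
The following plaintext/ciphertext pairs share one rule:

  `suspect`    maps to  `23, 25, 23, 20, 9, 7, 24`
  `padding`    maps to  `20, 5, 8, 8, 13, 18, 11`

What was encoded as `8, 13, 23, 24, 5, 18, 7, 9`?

Letters become their 1-based position plus 4 (so a→5, b→6, …).
Reversing it on 8, 13, 23, 24, 5, 18, 7, 9: 8→(8−4)÷1=4=d, 13→(13−4)÷1=9=i, 23→(23−4)÷1=19=s, 24→(24−4)÷1=20=t, 5→(5−4)÷1=1=a, 18→(18−4)÷1=14=n, 7→(7−4)÷1=3=c, 9→(9−4)÷1=5=e.

distance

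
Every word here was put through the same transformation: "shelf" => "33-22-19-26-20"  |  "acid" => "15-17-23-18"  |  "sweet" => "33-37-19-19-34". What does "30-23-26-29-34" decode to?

Each letter is replaced by its alphabet position (a=1..z=26) + 14.
Decoding 30-23-26-29-34: 30→(30−14)÷1=16=p, 23→(23−14)÷1=9=i, 26→(26−14)÷1=12=l, 29→(29−14)÷1=15=o, 34→(34−14)÷1=20=t.

pilot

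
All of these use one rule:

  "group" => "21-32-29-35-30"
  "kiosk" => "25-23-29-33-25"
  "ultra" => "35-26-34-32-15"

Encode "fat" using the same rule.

g is letter #7 and maps to 21: an offset of 14. The number is (letter's place in the alphabet, a=1) + 14.
For fat: f=6→20, a=1→15, t=20→34.

20-15-34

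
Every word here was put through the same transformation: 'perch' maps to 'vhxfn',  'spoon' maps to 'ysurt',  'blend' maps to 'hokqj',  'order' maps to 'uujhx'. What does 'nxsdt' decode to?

Shifts by position in perch: pos 0: p→v (+6), pos 1: e→h (+3), pos 2: r→x (+6), pos 3: c→f (+3) — repeating every 2. A repeating key of period 2 is used — shifts +6, +3 over and over.
Decoding nxsdt: n−6=h, x−3=u, s−6=m, d−3=a, t−6=n.

human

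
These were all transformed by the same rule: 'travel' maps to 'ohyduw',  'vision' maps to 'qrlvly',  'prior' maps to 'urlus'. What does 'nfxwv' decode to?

The output letters match the input read backwards, each shifted +3: travel reversed is levart. The word is reversed, then every letter is shifted forward by 3.
Decoding nfxwv: shift back: n−3=k, f−3=c, x−3=u, w−3=t, v−3=s → kcuts; then reverse → stuck.

stuck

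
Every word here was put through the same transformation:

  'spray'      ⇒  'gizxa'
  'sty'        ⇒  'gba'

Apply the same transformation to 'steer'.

The word is reversed, then every letter is shifted forward by 8.
For steer: reverse → reets; then shift: r+8=z, e+8=m, e+8=m, t+8=b, s+8=a.

zmmba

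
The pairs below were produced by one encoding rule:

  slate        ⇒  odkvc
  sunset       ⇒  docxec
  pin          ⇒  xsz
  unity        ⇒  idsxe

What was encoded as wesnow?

medium

The output letters match the input read backwards, each shifted +10: slate reversed is etals. The word is reversed, then every letter is shifted forward by 10.
Decoding wesnow: shift back: w−10=m, e−10=u, s−10=i, n−10=d, o−10=e, w−10=m → muidem; then reverse → medium.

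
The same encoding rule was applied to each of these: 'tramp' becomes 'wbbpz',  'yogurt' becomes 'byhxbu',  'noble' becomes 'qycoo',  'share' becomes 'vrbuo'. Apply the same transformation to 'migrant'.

Shifts by position in tramp: pos 0: t→w (+3), pos 1: r→b (+10), pos 2: a→b (+1), pos 3: m→p (+3), pos 4: p→z (+10) — repeating every 3. A repeating key of period 3 is used — shifts +3, +10, +1 over and over.
Applying it to migrant: m+3=p, i+10=s, g+1=h, r+3=u, a+10=k, n+1=o, t+3=w.

pshukow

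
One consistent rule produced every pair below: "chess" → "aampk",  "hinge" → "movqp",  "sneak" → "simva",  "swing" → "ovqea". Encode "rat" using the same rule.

biz

Two steps: reverse the string, then apply a Caesar shift of +8.
Applying it to rat: reverse → tar; then shift: t+8=b, a+8=i, r+8=z.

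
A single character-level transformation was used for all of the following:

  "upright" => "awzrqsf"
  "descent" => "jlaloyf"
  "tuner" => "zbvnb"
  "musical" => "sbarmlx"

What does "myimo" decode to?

In upright: u→a is +6, p→w is +7, r→z is +8, i→r is +9 — the shift increases by 1 each position. Letter i (0-indexed) is shifted by i+6, so successive shifts are 6, 7, 8, ….
Decoding myimo: m−6=g, y−7=r, i−8=a, m−9=d, o−10=e.

grade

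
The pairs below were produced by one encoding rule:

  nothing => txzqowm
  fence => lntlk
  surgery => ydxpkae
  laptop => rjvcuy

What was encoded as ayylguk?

Shifts by position in nothing: pos 0: n→t (+6), pos 1: o→x (+9), pos 2: t→z (+6), pos 3: h→q (+9) — repeating every 2. The shifts repeat in a cycle of length 2: positions 0,1,… shift by +6, +9, then the pattern repeats.
Undoing it on ayylguk: a−6=u, y−9=p, y−6=s, l−9=c, g−6=a, u−9=l, k−6=e.

upscale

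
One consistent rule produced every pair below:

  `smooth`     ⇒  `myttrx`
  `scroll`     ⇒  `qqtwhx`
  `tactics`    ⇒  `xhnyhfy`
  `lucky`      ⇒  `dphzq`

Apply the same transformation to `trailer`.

wjqnfwy

The output letters match the input read backwards, each shifted +5: smooth reversed is htooms. Read the word backwards and shift each letter +5.
Applying it to trailer: reverse → reliart; then shift: r+5=w, e+5=j, l+5=q, i+5=n, a+5=f, r+5=w, t+5=y.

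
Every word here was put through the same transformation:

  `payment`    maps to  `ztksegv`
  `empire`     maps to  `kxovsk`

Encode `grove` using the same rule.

The output letters match the input read backwards, each shifted +6: payment reversed is tnemyap. Two steps: reverse the string, then apply a Caesar shift of +6.
For grove: reverse → evorg; then shift: e+6=k, v+6=b, o+6=u, r+6=x, g+6=m.

kbuxm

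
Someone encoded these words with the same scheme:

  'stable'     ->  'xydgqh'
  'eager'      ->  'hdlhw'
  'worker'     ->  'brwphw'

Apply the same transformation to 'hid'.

mli

The rule splits by letter class: vowels +3, consonants +5.
On hid: h(cons)+5=m, i(vowel)+3=l, d(cons)+5=i.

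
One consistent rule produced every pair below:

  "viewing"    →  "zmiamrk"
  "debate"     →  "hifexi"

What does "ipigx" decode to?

elect

Compare letters: v→z is +4, i→m is +4, e→i is +4 — a constant shift. This is a Caesar cipher with shift 4.
Decoding ipigx: i−4=e, p−4=l, i−4=e, g−4=c, x−4=t.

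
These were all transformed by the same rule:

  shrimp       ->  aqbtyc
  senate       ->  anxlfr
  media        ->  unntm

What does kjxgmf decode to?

canvas

In shrimp: s→a is +8, h→q is +9, r→b is +10, i→t is +11 — the shift increases by 1 each position. Letter i (0-indexed) is shifted by i+8, so successive shifts are 8, 9, 10, ….
Reversing it on kjxgmf: k−8=c, j−9=a, x−10=n, g−11=v, m−12=a, f−13=s.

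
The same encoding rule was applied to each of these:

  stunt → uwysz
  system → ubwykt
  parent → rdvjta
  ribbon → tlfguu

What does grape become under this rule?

iueuk

In stunt: s→u is +2, t→w is +3, u→y is +4, n→s is +5 — the shift increases by 1 each position. Letter i (0-indexed) is shifted by i+2, so successive shifts are 2, 3, 4, ….
On grape: g+2=i, r+3=u, a+4=e, p+5=u, e+6=k.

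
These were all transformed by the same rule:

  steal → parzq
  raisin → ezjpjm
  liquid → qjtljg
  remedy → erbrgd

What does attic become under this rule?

Each letter's alphabet position (a=0..z=25) is mapped through 11·x+25 mod 26 — an affine cipher.
Applying it to attic: a(0)→11·0+25≡25=z; t(19)→11·19+25≡0=a; t(19)→11·19+25≡0=a; i(8)→11·8+25≡9=j; c(2)→11·2+25≡21=v (all mod 26).

zaajv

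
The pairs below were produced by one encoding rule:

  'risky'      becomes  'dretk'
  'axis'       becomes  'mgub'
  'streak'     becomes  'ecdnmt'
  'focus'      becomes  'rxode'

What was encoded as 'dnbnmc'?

repeat

Shifts by position in risky: pos 0: r→d (+12), pos 1: i→r (+9), pos 2: s→e (+12), pos 3: k→t (+9) — repeating every 2. The shifts repeat in a cycle of length 2: positions 0,1,… shift by +12, +9, then the pattern repeats.
Decoding dnbnmc: d−12=r, n−9=e, b−12=p, n−9=e, m−12=a, c−9=t.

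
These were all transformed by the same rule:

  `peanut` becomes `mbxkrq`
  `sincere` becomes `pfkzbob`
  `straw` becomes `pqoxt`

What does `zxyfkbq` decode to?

Compare letters: p→m is +23, e→b is +23, a→x is +23 — a constant shift. Every letter moves 23 places later in the alphabet, wrapping around z→a.
Reversing it on zxyfkbq: z−23=c, x−23=a, y−23=b, f−23=i, k−23=n, b−23=e, q−23=t.

cabinet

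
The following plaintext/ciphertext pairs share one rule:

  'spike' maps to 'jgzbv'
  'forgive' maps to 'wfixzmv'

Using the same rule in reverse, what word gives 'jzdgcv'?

simple

It's a constant shift of +17 (ROT17).
Undoing it on jzdgcv: j−17=s, z−17=i, d−17=m, g−17=p, c−17=l, v−17=e.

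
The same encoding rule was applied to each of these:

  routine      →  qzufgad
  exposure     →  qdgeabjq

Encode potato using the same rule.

The output letters match the input read backwards, each shifted +12: routine reversed is enituor. The word is reversed, then every letter is shifted forward by 12.
Applying it to potato: reverse → otatop; then shift: o+12=a, t+12=f, a+12=m, t+12=f, o+12=a, p+12=b.

afmfab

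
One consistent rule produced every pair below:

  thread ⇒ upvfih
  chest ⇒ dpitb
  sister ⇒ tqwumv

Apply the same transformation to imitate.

Shifts by position in thread: pos 0: t→u (+1), pos 1: h→p (+8), pos 2: r→v (+4), pos 3: e→f (+1), pos 4: a→i (+8), pos 5: d→h (+4) — repeating every 3. The shifts repeat in a cycle of length 3: positions 0,1,… shift by +1, +8, +4, then the pattern repeats.
Applying it to imitate: i+1=j, m+8=u, i+4=m, t+1=u, a+8=i, t+4=x, e+1=f.

jumuixf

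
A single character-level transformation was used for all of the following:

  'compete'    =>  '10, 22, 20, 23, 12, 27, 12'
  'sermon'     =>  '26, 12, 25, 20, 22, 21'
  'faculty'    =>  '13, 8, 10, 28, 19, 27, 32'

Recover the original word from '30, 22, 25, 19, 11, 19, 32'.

c is letter #3 and maps to 10: an offset of 7. The number is (letter's place in the alphabet, a=1) + 7.
Undoing it on 30, 22, 25, 19, 11, 19, 32: 30→(30−7)÷1=23=w, 22→(22−7)÷1=15=o, 25→(25−7)÷1=18=r, 19→(19−7)÷1=12=l, 11→(11−7)÷1=4=d, 19→(19−7)÷1=12=l, 32→(32−7)÷1=25=y.

worldly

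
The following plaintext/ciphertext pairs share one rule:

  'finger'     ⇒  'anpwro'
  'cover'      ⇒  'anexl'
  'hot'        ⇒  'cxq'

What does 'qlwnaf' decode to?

The output letters match the input read backwards, each shifted +9: finger reversed is regnif. Read the word backwards and shift each letter +9.
Reversing it on qlwnaf: shift back: q−9=h, l−9=c, w−9=n, n−9=e, a−9=r, f−9=w → hcnerw; then reverse → wrench.

wrench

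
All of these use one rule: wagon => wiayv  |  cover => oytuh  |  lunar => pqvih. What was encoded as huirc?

w(22)→w(22) and a(0)→i(8) fit y≡3x+8 (mod 26); the inverse of 3 mod 26 is 9. This is an affine cipher: with a=0,…,z=25, each position x becomes (3x+8) mod 26.
Reversing it on huirc: h(7)→9·(7−8)≡17=r; u(20)→9·(20−8)≡4=e; i(8)→9·(8−8)≡0=a; r(17)→9·(17−8)≡3=d; c(2)→9·(2−8)≡24=y (all mod 26).

ready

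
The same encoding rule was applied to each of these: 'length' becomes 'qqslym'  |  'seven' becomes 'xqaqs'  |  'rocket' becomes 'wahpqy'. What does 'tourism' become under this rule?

The shift depends on letter class: consonant l→q is +5, but vowel e→q is +12. Two shifts are in play — +12 for a/e/i/o/u, +5 for every other letter.
For tourism: t(cons)+5=y, o(vowel)+12=a, u(vowel)+12=g, r(cons)+5=w, i(vowel)+12=u, s(cons)+5=x, m(cons)+5=r.

yagwuxr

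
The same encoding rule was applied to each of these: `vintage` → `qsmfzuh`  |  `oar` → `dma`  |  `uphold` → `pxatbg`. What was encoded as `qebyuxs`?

The output letters match the input read backwards, each shifted +12: vintage reversed is egatniv. The word is reversed, then every letter is shifted forward by 12.
Reversing it on qebyuxs: shift back: q−12=e, e−12=s, b−12=p, y−12=m, u−12=i, x−12=l, s−12=g → espmilg; then reverse → glimpse.

glimpse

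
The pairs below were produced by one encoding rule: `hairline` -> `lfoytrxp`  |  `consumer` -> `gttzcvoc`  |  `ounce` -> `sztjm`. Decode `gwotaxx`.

crimson

In hairline: h→l is +4, a→f is +5, i→o is +6, r→y is +7 — the shift increases by 1 each position. Letter i (0-indexed) is shifted by i+4, so successive shifts are 4, 5, 6, ….
Undoing it on gwotaxx: g−4=c, w−5=r, o−6=i, t−7=m, a−8=s, x−9=o, x−10=n.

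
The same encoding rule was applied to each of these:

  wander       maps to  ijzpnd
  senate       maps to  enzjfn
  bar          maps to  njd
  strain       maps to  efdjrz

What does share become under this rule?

The shift depends on letter class: consonant w→i is +12, but vowel a→j is +9. Vowels shift forward by 9 and consonants shift forward by 12.
Applying it to share: s(cons)+12=e, h(cons)+12=t, a(vowel)+9=j, r(cons)+12=d, e(vowel)+9=n.

etjdn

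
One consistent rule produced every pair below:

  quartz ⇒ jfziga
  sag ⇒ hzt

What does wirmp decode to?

Each pair mirrors across the alphabet (q↔j, u↔f, a↔z): positions sum to 25. Letters are reflected about the middle of the alphabet (position → 25−position): Atbash.
Undoing it on wirmp: w↔d, i↔r, r↔i, m↔n, p↔k.

drink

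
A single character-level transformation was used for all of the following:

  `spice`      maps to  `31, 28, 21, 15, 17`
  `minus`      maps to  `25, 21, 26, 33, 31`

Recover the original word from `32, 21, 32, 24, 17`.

title

s is letter #19 and maps to 31: an offset of 12. The number is (letter's place in the alphabet, a=1) + 12.
Reversing it on 32, 21, 32, 24, 17: 32→(32−12)÷1=20=t, 21→(21−12)÷1=9=i, 32→(32−12)÷1=20=t, 24→(24−12)÷1=12=l, 17→(17−12)÷1=5=e.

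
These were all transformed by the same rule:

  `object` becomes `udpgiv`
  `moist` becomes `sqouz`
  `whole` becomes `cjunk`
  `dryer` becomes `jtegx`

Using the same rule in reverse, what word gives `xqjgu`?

rodeo

The shifts repeat in a cycle of length 2: positions 0,1,… shift by +6, +2, then the pattern repeats.
Decoding xqjgu: x−6=r, q−2=o, j−6=d, g−2=e, u−6=o.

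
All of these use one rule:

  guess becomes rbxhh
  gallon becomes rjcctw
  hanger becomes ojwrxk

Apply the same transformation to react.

kxjde

This is an affine cipher: with a=0,…,z=25, each position x becomes (23x+9) mod 26.
On react: r(17)→23·17+9≡10=k; e(4)→23·4+9≡23=x; a(0)→23·0+9≡9=j; c(2)→23·2+9≡3=d; t(19)→23·19+9≡4=e (all mod 26).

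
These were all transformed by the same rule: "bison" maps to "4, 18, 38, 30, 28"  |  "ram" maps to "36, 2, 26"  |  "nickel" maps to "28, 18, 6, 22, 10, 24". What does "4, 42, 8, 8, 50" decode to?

The formula is n = 2×(alphabet index, a=1).
Decoding 4, 42, 8, 8, 50: 4→(4−0)÷2=2=b, 42→(42−0)÷2=21=u, 8→(8−0)÷2=4=d, 8→(8−0)÷2=4=d, 50→(50−0)÷2=25=y.

buddy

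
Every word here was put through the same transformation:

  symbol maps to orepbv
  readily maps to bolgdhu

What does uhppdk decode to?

hammer

Two steps: reverse the string, then apply a Caesar shift of +3.
Decoding uhppdk: shift back: u−3=r, h−3=e, p−3=m, p−3=m, d−3=a, k−3=h → remmah; then reverse → hammer.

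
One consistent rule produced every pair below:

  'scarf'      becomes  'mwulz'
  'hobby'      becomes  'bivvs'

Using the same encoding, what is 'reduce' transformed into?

lyxowy

Compare letters: s→m is +20, c→w is +20, a→u is +20 — a constant shift. This is a Caesar cipher with shift 20.
On reduce: r+20=l, e+20=y, d+20=x, u+20=o, c+20=w, e+20=y.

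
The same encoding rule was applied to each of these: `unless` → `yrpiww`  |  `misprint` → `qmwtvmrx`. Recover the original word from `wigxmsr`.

section

Compare letters: u→y is +4, n→r is +4, l→p is +4 — a constant shift. Each letter is shifted forward by 4 in the alphabet (a Caesar shift of +4).
Reversing it on wigxmsr: w−4=s, i−4=e, g−4=c, x−4=t, m−4=i, s−4=o, r−4=n.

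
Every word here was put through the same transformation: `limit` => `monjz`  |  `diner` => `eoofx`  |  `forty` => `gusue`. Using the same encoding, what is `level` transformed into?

mkwfr

It's a Vigenère-style cipher with numeric key [1,6,1]: position i shifts by key[i mod 3].
Applying it to level: l+1=m, e+6=k, v+1=w, e+1=f, l+6=r.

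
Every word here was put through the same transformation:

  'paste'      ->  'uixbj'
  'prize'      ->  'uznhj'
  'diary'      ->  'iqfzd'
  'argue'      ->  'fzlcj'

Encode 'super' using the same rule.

Shifts by position in paste: pos 0: p→u (+5), pos 1: a→i (+8), pos 2: s→x (+5), pos 3: t→b (+8) — repeating every 2. The shifts repeat in a cycle of length 2: positions 0,1,… shift by +5, +8, then the pattern repeats.
Applying it to super: s+5=x, u+8=c, p+5=u, e+8=m, r+5=w.

xcumw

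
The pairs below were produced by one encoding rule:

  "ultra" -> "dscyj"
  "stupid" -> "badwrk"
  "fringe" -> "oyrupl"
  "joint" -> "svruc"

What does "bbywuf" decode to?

It's a Vigenère-style cipher with numeric key [9,7]: position i shifts by key[i mod 2].
Undoing it on bbywuf: b−9=s, b−7=u, y−9=p, w−7=p, u−9=l, f−7=y.

supply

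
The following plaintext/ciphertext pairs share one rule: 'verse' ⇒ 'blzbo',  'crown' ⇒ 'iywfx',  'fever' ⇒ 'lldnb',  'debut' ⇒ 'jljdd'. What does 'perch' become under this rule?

vlzlr

Letter i (0-indexed) is shifted by i+6, so successive shifts are 6, 7, 8, ….
On perch: p+6=v, e+7=l, r+8=z, c+9=l, h+10=r.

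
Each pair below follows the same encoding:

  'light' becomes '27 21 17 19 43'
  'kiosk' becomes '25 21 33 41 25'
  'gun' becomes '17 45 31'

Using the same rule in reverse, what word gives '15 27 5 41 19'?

l(#12)→27 and i(#9)→21: differences scale by 2, so n = 2·pos + 3. The formula is n = 2×(alphabet index, a=1) + 3.
Undoing it on 15 27 5 41 19: 15→(15−3)÷2=6=f, 27→(27−3)÷2=12=l, 5→(5−3)÷2=1=a, 41→(41−3)÷2=19=s, 19→(19−3)÷2=8=h.

flash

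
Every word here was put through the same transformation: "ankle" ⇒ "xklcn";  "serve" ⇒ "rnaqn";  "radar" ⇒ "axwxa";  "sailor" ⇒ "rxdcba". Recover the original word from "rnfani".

secret

Each letter's alphabet position (a=0..z=25) is mapped through 17·x+23 mod 26 — an affine cipher.
Reversing it on rnfani: r(17)→23·(17−23)≡18=s; n(13)→23·(13−23)≡4=e; f(5)→23·(5−23)≡2=c; a(0)→23·(0−23)≡17=r; n(13)→23·(13−23)≡4=e; i(8)→23·(8−23)≡19=t (all mod 26).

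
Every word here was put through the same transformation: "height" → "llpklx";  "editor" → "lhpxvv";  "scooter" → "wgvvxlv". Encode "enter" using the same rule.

lrxlv

The shift depends on letter class: consonant h→l is +4, but vowel e→l is +7. The rule splits by letter class: vowels +7, consonants +4.
For enter: e(vowel)+7=l, n(cons)+4=r, t(cons)+4=x, e(vowel)+7=l, r(cons)+4=v.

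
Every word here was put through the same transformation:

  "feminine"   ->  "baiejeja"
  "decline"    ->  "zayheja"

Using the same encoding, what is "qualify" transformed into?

Compare letters: f→b is +22, e→a is +22, m→i is +22 — a constant shift. This is a Caesar cipher with shift 22.
On qualify: q+22=m, u+22=q, a+22=w, l+22=h, i+22=e, f+22=b, y+22=u.

mqwhebu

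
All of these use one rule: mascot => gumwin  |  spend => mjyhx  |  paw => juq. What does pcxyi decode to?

Compare letters: m→g is +20, a→u is +20, s→m is +20 — a constant shift. This is a Caesar cipher with shift 20.
Decoding pcxyi: p−20=v, c−20=i, x−20=d, y−20=e, i−20=o.

video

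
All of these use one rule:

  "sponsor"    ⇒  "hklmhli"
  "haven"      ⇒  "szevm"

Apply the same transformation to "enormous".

vmlinlfh

Each pair mirrors across the alphabet (s↔h, p↔k, o↔l): positions sum to 25. This is the alphabet-reversal cipher (Atbash): a becomes z, b becomes y, etc.
On enormous: e↔v, n↔m, o↔l, r↔i, m↔n, o↔l, u↔f, s↔h.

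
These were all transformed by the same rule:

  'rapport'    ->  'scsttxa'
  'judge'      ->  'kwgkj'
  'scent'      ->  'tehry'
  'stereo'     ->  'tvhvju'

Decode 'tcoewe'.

salary

In rapport: r→s is +1, a→c is +2, p→s is +3, p→t is +4 — the shift increases by 1 each position. Each letter shifts forward by (position + 1), i.e. 1, 2, 3, … — the shift grows by one for each successive letter.
Reversing it on tcoewe: t−1=s, c−2=a, o−3=l, e−4=a, w−5=r, e−6=y.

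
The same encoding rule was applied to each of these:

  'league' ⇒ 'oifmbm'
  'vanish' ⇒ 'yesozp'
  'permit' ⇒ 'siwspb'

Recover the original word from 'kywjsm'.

In league: l→o is +3, e→i is +4, a→f is +5, g→m is +6 — the shift increases by 1 each position. The shift increases by 1 at each position, starting from +3: 3, 4, 5, ….
Reversing it on kywjsm: k−3=h, y−4=u, w−5=r, j−6=d, s−7=l, m−8=e.

hurdle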